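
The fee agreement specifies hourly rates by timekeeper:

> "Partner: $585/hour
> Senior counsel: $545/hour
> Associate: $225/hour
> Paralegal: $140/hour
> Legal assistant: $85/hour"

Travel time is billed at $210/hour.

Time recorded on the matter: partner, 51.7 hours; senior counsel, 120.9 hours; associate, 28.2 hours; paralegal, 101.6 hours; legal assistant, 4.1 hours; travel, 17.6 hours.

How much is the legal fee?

Partner: 51.7 × $585 = $30,244.50
Senior counsel: 120.9 × $545 = $65,890.50
Associate: 28.2 × $225 = $6,345.00
Paralegal: 101.6 × $140 = $14,224.00
Legal assistant: 4.1 × $85 = $348.50
Subtotal: $30,244.50 + $65,890.50 + $6,345.00 + $14,224.00 + $348.50 = $117,052.50
Travel: 17.6 × $210 = $3,696.00
Total: $117,052.50 + $3,696.00 = $120,748.50

$120,748.50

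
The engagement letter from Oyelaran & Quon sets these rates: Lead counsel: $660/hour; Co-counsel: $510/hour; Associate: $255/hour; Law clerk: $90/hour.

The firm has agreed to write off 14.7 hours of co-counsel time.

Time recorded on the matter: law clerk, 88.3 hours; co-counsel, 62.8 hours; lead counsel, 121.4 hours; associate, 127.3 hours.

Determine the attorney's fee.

$145,063.50

Lead counsel: 121.4 × $660 = $80,124.00
Co-counsel: 62.8 × $510 = $32,028.00
Associate: 127.3 × $255 = $32,461.50
Law clerk: 88.3 × $90 = $7,947.00
Subtotal: $152,560.50
Write-off: 14.7 × $510 = $7,497.00
Total: $152,560.50 − $7,497.00 = $145,063.50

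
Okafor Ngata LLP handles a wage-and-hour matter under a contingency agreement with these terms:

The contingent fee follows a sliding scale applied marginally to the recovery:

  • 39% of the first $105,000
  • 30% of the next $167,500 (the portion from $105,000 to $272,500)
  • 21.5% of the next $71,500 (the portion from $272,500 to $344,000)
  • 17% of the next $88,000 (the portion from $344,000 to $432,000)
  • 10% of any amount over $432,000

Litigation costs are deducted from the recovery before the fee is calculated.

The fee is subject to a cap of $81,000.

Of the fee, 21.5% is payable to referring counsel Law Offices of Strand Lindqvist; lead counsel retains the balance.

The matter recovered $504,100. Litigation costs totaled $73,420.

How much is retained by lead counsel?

$63,585.00

Fee base (net of costs): $504,100 − $73,420 = $430,680
First $105,000 at 39% = $40,950.00
Next $167,500 at 30% = $50,250.00
Next $71,500 at 21.5% = $15,372.50
Remaining $86,680 at 17% = $14,735.60
Fee: $40,950.00 + $50,250.00 + $15,372.50 + $14,735.60 = $121,308.10
$121,308.10 exceeds the $81,000 cap, so the fee is capped at $81,000.00.
Referral share: 21.5% of $81,000.00 = $17,415.00; lead counsel retains $81,000.00 − $17,415.00 = $63,585.00.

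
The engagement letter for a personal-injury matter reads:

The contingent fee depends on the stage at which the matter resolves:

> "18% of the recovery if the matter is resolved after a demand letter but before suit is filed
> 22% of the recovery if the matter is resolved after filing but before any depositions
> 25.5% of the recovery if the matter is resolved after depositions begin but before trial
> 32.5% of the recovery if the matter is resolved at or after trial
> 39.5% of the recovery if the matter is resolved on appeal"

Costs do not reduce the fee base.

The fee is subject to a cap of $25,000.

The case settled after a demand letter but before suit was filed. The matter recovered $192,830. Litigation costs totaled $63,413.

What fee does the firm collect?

$25,000.00

Fee base is the gross recovery, $192,830; costs are reimbursed separately.
The matter settled after a demand letter but before suit was filed, so the 18% rate applies.
$192,830 × 18% = $34,709.40
$34,709.40 exceeds the $25,000 cap, so the fee is capped at $25,000.00.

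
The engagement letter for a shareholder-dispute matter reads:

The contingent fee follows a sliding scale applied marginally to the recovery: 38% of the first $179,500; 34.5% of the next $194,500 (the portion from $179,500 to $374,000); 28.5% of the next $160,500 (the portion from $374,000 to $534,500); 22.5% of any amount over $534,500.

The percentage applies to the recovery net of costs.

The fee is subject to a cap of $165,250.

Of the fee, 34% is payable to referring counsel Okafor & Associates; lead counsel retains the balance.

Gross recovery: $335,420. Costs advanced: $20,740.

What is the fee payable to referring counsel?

Fee base (net of costs): $335,420 − $20,740 = $314,680
First $179,500 at 38% = $68,210.00
Remaining $135,180 at 34.5% = $46,637.10
Fee: $68,210.00 + $46,637.10 = $114,847.10
$114,847.10 is under the $165,250 cap.
Referral share: 34% of $114,847.10 = $39,048.01; lead counsel retains $114,847.10 − $39,048.01 = $75,799.09.

$39,048.01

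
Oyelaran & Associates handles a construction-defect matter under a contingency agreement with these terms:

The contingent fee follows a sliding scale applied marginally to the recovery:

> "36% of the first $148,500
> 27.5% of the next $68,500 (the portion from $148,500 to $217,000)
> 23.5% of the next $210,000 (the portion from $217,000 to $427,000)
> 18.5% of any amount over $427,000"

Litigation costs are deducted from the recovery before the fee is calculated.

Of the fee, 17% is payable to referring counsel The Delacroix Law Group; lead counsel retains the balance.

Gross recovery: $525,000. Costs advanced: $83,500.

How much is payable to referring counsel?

Fee base (net of costs): $525,000 − $83,500 = $441,500
First $148,500 at 36% = $53,460.00
Next $68,500 at 27.5% = $18,837.50
Next $210,000 at 23.5% = $49,350.00
Remaining $14,500 at 18.5% = $2,682.50
Fee: $53,460.00 + $18,837.50 + $49,350.00 + $2,682.50 = $124,330.00
Referral share: 17% of $124,330.00 = $21,136.10; lead counsel retains $124,330.00 − $21,136.10 = $103,193.90.

$21,136.10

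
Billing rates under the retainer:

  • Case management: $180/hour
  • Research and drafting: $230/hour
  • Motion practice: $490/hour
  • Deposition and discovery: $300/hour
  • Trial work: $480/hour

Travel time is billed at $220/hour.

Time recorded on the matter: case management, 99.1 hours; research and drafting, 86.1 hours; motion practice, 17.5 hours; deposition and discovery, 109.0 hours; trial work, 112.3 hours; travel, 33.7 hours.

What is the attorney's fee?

$140,234.00

Case management: 99.1 × $180 = $17,838.00
Research and drafting: 86.1 × $230 = $19,803.00
Motion practice: 17.5 × $490 = $8,575.00
Deposition and discovery: 109.0 × $300 = $32,700.00
Trial work: 112.3 × $480 = $53,904.00
Subtotal: $17,838.00 + $19,803.00 + $8,575.00 + $32,700.00 + $53,904.00 = $132,820.00
Travel: 33.7 × $220 = $7,414.00
Total: $132,820.00 + $7,414.00 = $140,234.00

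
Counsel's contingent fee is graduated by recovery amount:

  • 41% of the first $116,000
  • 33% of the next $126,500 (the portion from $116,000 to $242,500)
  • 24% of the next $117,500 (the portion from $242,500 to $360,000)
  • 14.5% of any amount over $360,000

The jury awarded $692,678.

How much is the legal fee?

$165,743.31

First $116,000 at 41% = $47,560.00
Next $126,500 at 33% = $41,745.00
Next $117,500 at 24% = $28,200.00
Remaining $332,678 at 14.5% = $48,238.31
Fee: $47,560.00 + $41,745.00 + $28,200.00 + $48,238.31 = $165,743.31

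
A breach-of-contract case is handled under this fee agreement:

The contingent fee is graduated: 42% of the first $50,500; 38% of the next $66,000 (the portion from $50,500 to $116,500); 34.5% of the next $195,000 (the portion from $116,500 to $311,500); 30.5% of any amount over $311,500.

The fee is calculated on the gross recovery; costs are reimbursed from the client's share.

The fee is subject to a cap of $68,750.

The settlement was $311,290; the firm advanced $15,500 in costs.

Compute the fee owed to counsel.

Fee base is the gross recovery, $311,290; costs are reimbursed separately.
First $50,500 at 42% = $21,210.00
Next $66,000 at 38% = $25,080.00
Remaining $194,790 at 34.5% = $67,202.55
Fee: $21,210.00 + $25,080.00 + $67,202.55 = $113,492.55
$113,492.55 exceeds the $68,750 cap, so the fee is capped at $68,750.00.

$68,750.00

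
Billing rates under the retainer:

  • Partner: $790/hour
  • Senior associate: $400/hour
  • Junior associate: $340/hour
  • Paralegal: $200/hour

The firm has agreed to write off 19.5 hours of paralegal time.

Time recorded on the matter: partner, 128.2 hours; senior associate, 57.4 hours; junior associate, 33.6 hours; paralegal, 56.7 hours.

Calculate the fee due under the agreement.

Partner: 128.2 × $790 = $101,278.00
Senior associate: 57.4 × $400 = $22,960.00
Junior associate: 33.6 × $340 = $11,424.00
Paralegal: 56.7 × $200 = $11,340.00
Subtotal: $147,002.00
Write-off: 19.5 × $200 = $3,900.00
Total: $147,002.00 − $3,900.00 = $143,102.00

$143,102.00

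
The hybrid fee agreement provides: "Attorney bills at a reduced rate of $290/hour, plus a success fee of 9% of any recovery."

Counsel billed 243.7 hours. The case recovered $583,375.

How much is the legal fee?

Hourly: 243.7 × $290 = $70,673.00
Success fee: 9% of $583,375 = $52,503.75
Total: $70,673.00 + $52,503.75 = $123,176.75

$123,176.75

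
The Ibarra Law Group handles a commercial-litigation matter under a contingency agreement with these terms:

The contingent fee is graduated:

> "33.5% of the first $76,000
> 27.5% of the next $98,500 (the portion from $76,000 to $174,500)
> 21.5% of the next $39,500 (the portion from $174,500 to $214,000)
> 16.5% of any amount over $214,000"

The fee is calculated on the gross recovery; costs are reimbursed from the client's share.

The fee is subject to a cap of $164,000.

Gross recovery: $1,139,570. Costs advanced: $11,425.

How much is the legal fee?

Fee base is the gross recovery, $1,139,570; costs are reimbursed separately.
First $76,000 at 33.5% = $25,460.00
Next $98,500 at 27.5% = $27,087.50
Next $39,500 at 21.5% = $8,492.50
Remaining $925,570 at 16.5% = $152,719.05
Fee: $25,460.00 + $27,087.50 + $8,492.50 + $152,719.05 = $213,759.05
$213,759.05 exceeds the $164,000 cap, so the fee is capped at $164,000.00.

$164,000.00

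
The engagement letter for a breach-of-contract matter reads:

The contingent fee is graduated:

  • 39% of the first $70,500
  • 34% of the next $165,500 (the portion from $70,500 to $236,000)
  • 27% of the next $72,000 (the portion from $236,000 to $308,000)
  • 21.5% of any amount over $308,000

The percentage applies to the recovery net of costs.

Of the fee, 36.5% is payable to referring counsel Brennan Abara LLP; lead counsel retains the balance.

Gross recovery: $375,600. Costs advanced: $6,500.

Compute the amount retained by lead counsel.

$73,876.85

Fee base (net of costs): $375,600 − $6,500 = $369,100
First $70,500 at 39% = $27,495.00
Next $165,500 at 34% = $56,270.00
Next $72,000 at 27% = $19,440.00
Remaining $61,100 at 21.5% = $13,136.50
Fee: $27,495.00 + $56,270.00 + $19,440.00 + $13,136.50 = $116,341.50
Referral share: 36.5% of $116,341.50 = $42,464.65; lead counsel retains $116,341.50 − $42,464.65 = $73,876.85.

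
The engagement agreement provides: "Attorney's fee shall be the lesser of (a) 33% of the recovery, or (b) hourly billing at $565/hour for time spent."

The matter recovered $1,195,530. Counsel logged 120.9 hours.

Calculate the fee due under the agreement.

(a) 33% of $1,195,530 = $394,524.90
(b) 120.9 × $565 = $68,308.50
The lesser is (b): $68,308.50.

$68,308.50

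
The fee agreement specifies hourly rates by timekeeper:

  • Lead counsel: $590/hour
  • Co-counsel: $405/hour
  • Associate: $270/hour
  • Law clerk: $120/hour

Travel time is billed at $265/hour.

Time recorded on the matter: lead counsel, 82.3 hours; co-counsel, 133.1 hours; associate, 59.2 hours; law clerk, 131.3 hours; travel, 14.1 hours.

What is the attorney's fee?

Lead counsel: 82.3 × $590 = $48,557.00
Co-counsel: 133.1 × $405 = $53,905.50
Associate: 59.2 × $270 = $15,984.00
Law clerk: 131.3 × $120 = $15,756.00
Subtotal: $48,557.00 + $53,905.50 + $15,984.00 + $15,756.00 = $134,202.50
Travel: 14.1 × $265 = $3,736.50
Total: $134,202.50 + $3,736.50 = $137,939.00

$137,939.00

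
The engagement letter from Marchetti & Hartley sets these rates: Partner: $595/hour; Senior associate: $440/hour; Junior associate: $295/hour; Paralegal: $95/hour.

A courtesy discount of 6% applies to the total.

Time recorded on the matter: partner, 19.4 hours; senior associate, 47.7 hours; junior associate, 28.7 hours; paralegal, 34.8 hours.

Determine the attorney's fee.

$41,645.29

Partner: 19.4 × $595 = $11,543.00
Senior associate: 47.7 × $440 = $20,988.00
Junior associate: 28.7 × $295 = $8,466.50
Paralegal: 34.8 × $95 = $3,306.00
Subtotal: $44,303.50
Less 6% discount: −$2,658.21
Total: $44,303.50 − $2,658.21 = $41,645.29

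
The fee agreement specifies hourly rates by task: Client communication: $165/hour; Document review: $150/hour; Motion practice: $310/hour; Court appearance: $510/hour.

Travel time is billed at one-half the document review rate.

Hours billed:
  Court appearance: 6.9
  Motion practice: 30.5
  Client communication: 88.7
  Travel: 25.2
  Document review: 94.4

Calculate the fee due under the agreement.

$43,659.50

Client communication: 88.7 × $165 = $14,635.50
Document review: 94.4 × $150 = $14,160.00
Motion practice: 30.5 × $310 = $9,455.00
Court appearance: 6.9 × $510 = $3,519.00
Subtotal: $14,635.50 + $14,160.00 + $9,455.00 + $3,519.00 = $41,769.50
Travel: 25.2 × ($150 ÷ 2) = 25.2 × $75.00 = $1,890.00
Total: $41,769.50 + $1,890.00 = $43,659.50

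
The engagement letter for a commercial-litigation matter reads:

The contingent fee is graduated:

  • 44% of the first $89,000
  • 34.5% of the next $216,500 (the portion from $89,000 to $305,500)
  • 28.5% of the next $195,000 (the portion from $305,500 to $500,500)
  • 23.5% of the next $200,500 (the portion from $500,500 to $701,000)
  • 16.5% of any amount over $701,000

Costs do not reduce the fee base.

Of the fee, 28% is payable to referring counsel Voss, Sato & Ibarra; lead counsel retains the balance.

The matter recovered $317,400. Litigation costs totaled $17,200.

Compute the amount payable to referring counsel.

$32,828.32

Fee base is the gross recovery, $317,400; costs are reimbursed separately.
First $89,000 at 44% = $39,160.00
Next $216,500 at 34.5% = $74,692.50
Remaining $11,900 at 28.5% = $3,391.50
Fee: $39,160.00 + $74,692.50 + $3,391.50 = $117,244.00
Referral share: 28% of $117,244.00 = $32,828.32; lead counsel retains $117,244.00 − $32,828.32 = $84,415.68.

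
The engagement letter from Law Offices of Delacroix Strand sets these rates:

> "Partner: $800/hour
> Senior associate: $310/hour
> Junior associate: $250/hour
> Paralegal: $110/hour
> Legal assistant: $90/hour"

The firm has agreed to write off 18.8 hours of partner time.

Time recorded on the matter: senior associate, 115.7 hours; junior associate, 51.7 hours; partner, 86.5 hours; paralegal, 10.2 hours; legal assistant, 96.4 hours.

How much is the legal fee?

Partner: 86.5 × $800 = $69,200.00
Senior associate: 115.7 × $310 = $35,867.00
Junior associate: 51.7 × $250 = $12,925.00
Paralegal: 10.2 × $110 = $1,122.00
Legal assistant: 96.4 × $90 = $8,676.00
Subtotal: $127,790.00
Write-off: 18.8 × $800 = $15,040.00
Total: $127,790.00 − $15,040.00 = $112,750.00

$112,750.00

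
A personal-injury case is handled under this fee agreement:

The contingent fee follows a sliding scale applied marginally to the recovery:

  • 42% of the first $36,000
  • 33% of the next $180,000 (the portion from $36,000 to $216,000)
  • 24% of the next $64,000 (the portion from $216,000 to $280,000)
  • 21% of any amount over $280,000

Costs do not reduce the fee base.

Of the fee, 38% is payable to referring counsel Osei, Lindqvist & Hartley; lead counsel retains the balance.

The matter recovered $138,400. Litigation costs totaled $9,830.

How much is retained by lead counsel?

$30,325.44

Fee base is the gross recovery, $138,400; costs are reimbursed separately.
First $36,000 at 42% = $15,120.00
Remaining $102,400 at 33% = $33,792.00
Fee: $15,120.00 + $33,792.00 = $48,912.00
Referral share: 38% of $48,912.00 = $18,586.56; lead counsel retains $48,912.00 − $18,586.56 = $30,325.44.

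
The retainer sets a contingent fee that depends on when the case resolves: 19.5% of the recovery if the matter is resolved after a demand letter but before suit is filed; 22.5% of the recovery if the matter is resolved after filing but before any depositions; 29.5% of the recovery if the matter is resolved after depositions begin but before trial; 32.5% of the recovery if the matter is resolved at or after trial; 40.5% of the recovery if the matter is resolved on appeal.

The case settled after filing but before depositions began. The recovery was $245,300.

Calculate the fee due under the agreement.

The matter settled after filing but before depositions began, so the 22.5% rate applies.
$245,300 × 22.5% = $55,192.50

$55,192.50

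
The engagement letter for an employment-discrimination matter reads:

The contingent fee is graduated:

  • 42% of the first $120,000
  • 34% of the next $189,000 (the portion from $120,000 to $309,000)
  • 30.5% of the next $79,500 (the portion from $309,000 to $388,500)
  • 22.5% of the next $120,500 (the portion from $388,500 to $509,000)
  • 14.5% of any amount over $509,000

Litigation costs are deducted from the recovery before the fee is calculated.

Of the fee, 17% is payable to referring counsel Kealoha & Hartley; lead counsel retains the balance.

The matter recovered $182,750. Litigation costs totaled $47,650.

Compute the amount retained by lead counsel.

$46,093.22

Fee base (net of costs): $182,750 − $47,650 = $135,100
First $120,000 at 42% = $50,400.00
Remaining $15,100 at 34% = $5,134.00
Fee: $50,400.00 + $5,134.00 = $55,534.00
Referral share: 17% of $55,534.00 = $9,440.78; lead counsel retains $55,534.00 − $9,440.78 = $46,093.22.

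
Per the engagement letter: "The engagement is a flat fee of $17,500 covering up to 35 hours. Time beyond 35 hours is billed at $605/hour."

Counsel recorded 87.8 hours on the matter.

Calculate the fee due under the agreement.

$49,444.00

Flat fee: $17,500.00
Excess hours: 87.8 − 35 = 52.8
Overrun: 52.8 × $605 = $31,944.00
Total: $17,500.00 + $31,944.00 = $49,444.00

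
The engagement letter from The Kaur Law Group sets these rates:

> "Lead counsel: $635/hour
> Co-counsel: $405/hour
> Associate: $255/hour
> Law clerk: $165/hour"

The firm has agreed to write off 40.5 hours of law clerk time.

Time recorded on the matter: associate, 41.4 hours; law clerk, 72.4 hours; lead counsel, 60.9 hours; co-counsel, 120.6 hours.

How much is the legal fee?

$103,335.00

Lead counsel: 60.9 × $635 = $38,671.50
Co-counsel: 120.6 × $405 = $48,843.00
Associate: 41.4 × $255 = $10,557.00
Law clerk: 72.4 × $165 = $11,946.00
Subtotal: $110,017.50
Write-off: 40.5 × $165 = $6,682.50
Total: $110,017.50 − $6,682.50 = $103,335.00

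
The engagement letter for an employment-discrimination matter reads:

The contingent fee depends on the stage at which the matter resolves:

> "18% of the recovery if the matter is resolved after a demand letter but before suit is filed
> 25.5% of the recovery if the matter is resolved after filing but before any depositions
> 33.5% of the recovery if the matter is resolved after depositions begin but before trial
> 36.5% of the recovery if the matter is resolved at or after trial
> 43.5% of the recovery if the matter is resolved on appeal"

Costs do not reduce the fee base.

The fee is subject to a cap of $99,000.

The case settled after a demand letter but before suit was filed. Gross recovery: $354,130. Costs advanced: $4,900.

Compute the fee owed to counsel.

$63,743.40

Fee base is the gross recovery, $354,130; costs are reimbursed separately.
The matter settled after a demand letter but before suit was filed, so the 18% rate applies.
$354,130 × 18% = $63,743.40
$63,743.40 is under the $99,000 cap.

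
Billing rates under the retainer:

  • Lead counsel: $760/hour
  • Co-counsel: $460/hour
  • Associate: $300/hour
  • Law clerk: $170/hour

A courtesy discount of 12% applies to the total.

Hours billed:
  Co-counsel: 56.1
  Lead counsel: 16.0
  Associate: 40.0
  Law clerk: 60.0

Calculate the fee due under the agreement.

Lead counsel: 16.0 × $760 = $12,160.00
Co-counsel: 56.1 × $460 = $25,806.00
Associate: 40.0 × $300 = $12,000.00
Law clerk: 60.0 × $170 = $10,200.00
Subtotal: $60,166.00
Less 12% discount: −$7,219.92
Total: $60,166.00 − $7,219.92 = $52,946.08

$52,946.08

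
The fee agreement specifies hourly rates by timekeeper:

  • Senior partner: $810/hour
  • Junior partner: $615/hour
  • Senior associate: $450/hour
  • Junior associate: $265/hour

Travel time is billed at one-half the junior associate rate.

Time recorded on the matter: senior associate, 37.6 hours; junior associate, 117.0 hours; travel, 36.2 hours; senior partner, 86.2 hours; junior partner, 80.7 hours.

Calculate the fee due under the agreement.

Senior partner: 86.2 × $810 = $69,822.00
Junior partner: 80.7 × $615 = $49,630.50
Senior associate: 37.6 × $450 = $16,920.00
Junior associate: 117.0 × $265 = $31,005.00
Subtotal: $69,822.00 + $49,630.50 + $16,920.00 + $31,005.00 = $167,377.50
Travel: 36.2 × ($265 ÷ 2) = 36.2 × $132.50 = $4,796.50
Total: $167,377.50 + $4,796.50 = $172,174.00

$172,174.00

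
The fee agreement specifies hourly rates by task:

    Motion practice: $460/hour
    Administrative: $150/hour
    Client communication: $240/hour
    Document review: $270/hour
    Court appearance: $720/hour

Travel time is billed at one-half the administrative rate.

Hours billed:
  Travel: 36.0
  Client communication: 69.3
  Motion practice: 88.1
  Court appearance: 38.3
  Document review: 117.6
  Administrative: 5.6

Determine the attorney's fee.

Motion practice: 88.1 × $460 = $40,526.00
Administrative: 5.6 × $150 = $840.00
Client communication: 69.3 × $240 = $16,632.00
Document review: 117.6 × $270 = $31,752.00
Court appearance: 38.3 × $720 = $27,576.00
Subtotal: $40,526.00 + $840.00 + $16,632.00 + $31,752.00 + $27,576.00 = $117,326.00
Travel: 36.0 × ($150 ÷ 2) = 36.0 × $75.00 = $2,700.00
Total: $117,326.00 + $2,700.00 = $120,026.00

$120,026.00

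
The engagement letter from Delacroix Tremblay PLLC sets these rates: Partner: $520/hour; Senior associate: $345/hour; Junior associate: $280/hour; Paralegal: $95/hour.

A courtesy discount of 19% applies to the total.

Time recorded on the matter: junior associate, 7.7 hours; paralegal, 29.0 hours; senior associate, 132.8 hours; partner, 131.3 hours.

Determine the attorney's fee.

Partner: 131.3 × $520 = $68,276.00
Senior associate: 132.8 × $345 = $45,816.00
Junior associate: 7.7 × $280 = $2,156.00
Paralegal: 29.0 × $95 = $2,755.00
Subtotal: $119,003.00
Less 19% discount: −$22,610.57
Total: $119,003.00 − $22,610.57 = $96,392.43

$96,392.43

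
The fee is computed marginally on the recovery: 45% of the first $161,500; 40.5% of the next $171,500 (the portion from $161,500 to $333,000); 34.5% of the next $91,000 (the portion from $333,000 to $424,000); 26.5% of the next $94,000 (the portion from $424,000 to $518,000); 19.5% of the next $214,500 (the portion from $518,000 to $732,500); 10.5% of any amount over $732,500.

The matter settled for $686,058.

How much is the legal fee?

$231,208.81

First $161,500 at 45% = $72,675.00
Next $171,500 at 40.5% = $69,457.50
Next $91,000 at 34.5% = $31,395.00
Next $94,000 at 26.5% = $24,910.00
Remaining $168,058 at 19.5% = $32,771.31
Fee: $72,675.00 + $69,457.50 + $31,395.00 + $24,910.00 + $32,771.31 = $231,208.81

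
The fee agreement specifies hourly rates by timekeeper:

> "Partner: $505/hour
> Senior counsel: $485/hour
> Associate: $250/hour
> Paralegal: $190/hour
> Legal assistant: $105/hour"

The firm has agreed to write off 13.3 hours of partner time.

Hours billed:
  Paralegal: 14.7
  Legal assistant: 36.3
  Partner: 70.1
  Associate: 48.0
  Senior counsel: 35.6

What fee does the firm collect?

Partner: 70.1 × $505 = $35,400.50
Senior counsel: 35.6 × $485 = $17,266.00
Associate: 48.0 × $250 = $12,000.00
Paralegal: 14.7 × $190 = $2,793.00
Legal assistant: 36.3 × $105 = $3,811.50
Subtotal: $71,271.00
Write-off: 13.3 × $505 = $6,716.50
Total: $71,271.00 − $6,716.50 = $64,554.50

$64,554.50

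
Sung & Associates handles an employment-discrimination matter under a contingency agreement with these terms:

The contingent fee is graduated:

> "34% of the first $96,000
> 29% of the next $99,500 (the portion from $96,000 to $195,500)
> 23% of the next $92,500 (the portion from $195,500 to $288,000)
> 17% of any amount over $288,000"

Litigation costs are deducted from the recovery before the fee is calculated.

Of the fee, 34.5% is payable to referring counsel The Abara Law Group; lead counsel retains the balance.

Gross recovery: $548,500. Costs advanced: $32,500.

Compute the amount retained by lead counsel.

Fee base (net of costs): $548,500 − $32,500 = $516,000
First $96,000 at 34% = $32,640.00
Next $99,500 at 29% = $28,855.00
Next $92,500 at 23% = $21,275.00
Remaining $228,000 at 17% = $38,760.00
Fee: $32,640.00 + $28,855.00 + $21,275.00 + $38,760.00 = $121,530.00
Referral share: 34.5% of $121,530.00 = $41,927.85; lead counsel retains $121,530.00 − $41,927.85 = $79,602.15.

$79,602.15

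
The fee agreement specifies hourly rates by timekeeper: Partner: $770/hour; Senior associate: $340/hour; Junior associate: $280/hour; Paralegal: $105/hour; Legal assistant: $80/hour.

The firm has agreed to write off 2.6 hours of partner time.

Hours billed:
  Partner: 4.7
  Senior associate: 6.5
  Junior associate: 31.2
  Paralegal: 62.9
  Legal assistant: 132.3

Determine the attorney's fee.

Partner: 4.7 × $770 = $3,619.00
Senior associate: 6.5 × $340 = $2,210.00
Junior associate: 31.2 × $280 = $8,736.00
Paralegal: 62.9 × $105 = $6,604.50
Legal assistant: 132.3 × $80 = $10,584.00
Subtotal: $31,753.50
Write-off: 2.6 × $770 = $2,002.00
Total: $31,753.50 − $2,002.00 = $29,751.50

$29,751.50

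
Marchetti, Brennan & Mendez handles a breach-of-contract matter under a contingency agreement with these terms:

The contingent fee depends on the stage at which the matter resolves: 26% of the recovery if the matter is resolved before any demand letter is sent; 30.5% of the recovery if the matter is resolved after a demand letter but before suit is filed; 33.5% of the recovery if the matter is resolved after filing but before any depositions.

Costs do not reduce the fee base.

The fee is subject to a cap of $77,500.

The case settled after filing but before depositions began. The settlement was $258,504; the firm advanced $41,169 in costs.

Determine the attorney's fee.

$77,500.00

Fee base is the gross recovery, $258,504; costs are reimbursed separately.
The matter settled after filing but before depositions began, so the 33.5% rate applies.
$258,504 × 33.5% = $86,598.84
$86,598.84 exceeds the $77,500 cap, so the fee is capped at $77,500.00.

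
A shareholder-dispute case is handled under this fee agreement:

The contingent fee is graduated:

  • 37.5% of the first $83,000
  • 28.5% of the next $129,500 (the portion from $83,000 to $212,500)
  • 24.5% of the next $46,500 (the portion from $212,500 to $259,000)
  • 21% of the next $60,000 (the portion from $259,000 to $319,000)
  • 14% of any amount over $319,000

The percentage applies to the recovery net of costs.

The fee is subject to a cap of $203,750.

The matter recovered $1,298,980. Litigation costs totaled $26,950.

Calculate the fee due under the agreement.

$203,750.00

Fee base (net of costs): $1,298,980 − $26,950 = $1,272,030
First $83,000 at 37.5% = $31,125.00
Next $129,500 at 28.5% = $36,907.50
Next $46,500 at 24.5% = $11,392.50
Next $60,000 at 21% = $12,600.00
Remaining $953,030 at 14% = $133,424.20
Fee: $31,125.00 + $36,907.50 + $11,392.50 + $12,600.00 + $133,424.20 = $225,449.20
$225,449.20 exceeds the $203,750 cap, so the fee is capped at $203,750.00.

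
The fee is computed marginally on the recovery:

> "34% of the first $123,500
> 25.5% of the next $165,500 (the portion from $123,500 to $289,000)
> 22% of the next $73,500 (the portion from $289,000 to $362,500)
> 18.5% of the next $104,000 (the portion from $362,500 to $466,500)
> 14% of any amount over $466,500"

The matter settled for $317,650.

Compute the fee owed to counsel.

$90,495.50

First $123,500 at 34% = $41,990.00
Next $165,500 at 25.5% = $42,202.50
Remaining $28,650 at 22% = $6,303.00
Fee: $41,990.00 + $42,202.50 + $6,303.00 = $90,495.50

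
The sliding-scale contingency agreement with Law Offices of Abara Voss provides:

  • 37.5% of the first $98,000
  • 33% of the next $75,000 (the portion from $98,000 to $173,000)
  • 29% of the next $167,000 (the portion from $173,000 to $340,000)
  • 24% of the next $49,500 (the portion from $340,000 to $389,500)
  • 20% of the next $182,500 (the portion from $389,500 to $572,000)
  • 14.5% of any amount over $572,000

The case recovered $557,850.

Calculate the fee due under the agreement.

$155,480.00

First $98,000 at 37.5% = $36,750.00
Next $75,000 at 33% = $24,750.00
Next $167,000 at 29% = $48,430.00
Next $49,500 at 24% = $11,880.00
Remaining $168,350 at 20% = $33,670.00
Fee: $36,750.00 + $24,750.00 + $48,430.00 + $11,880.00 + $33,670.00 = $155,480.00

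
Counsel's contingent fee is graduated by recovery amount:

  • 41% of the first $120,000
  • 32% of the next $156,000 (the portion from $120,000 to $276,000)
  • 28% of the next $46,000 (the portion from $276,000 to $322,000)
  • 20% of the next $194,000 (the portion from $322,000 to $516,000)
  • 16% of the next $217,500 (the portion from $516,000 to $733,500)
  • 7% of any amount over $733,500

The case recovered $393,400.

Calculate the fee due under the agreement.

$126,280.00

First $120,000 at 41% = $49,200.00
Next $156,000 at 32% = $49,920.00
Next $46,000 at 28% = $12,880.00
Remaining $71,400 at 20% = $14,280.00
Fee: $49,200.00 + $49,920.00 + $12,880.00 + $14,280.00 = $126,280.00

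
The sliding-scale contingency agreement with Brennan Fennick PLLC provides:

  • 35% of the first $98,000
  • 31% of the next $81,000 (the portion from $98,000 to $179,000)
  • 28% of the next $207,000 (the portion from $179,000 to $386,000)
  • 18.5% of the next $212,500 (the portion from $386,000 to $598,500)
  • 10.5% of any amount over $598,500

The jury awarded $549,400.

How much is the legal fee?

$147,599.00

First $98,000 at 35% = $34,300.00
Next $81,000 at 31% = $25,110.00
Next $207,000 at 28% = $57,960.00
Remaining $163,400 at 18.5% = $30,229.00
Fee: $34,300.00 + $25,110.00 + $57,960.00 + $30,229.00 = $147,599.00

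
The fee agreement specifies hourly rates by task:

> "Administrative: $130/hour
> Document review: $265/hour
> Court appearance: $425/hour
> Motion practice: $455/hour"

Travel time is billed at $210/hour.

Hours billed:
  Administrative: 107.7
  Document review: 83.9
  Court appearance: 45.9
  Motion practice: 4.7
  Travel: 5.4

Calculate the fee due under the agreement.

Administrative: 107.7 × $130 = $14,001.00
Document review: 83.9 × $265 = $22,233.50
Court appearance: 45.9 × $425 = $19,507.50
Motion practice: 4.7 × $455 = $2,138.50
Subtotal: $14,001.00 + $22,233.50 + $19,507.50 + $2,138.50 = $57,880.50
Travel: 5.4 × $210 = $1,134.00
Total: $57,880.50 + $1,134.00 = $59,014.50

$59,014.50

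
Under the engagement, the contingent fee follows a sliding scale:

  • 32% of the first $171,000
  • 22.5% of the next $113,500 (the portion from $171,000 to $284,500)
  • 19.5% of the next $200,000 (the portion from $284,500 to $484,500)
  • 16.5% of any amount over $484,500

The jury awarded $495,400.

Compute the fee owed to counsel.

First $171,000 at 32% = $54,720.00
Next $113,500 at 22.5% = $25,537.50
Next $200,000 at 19.5% = $39,000.00
Remaining $10,900 at 16.5% = $1,798.50
Fee: $54,720.00 + $25,537.50 + $39,000.00 + $1,798.50 = $121,056.00

$121,056.00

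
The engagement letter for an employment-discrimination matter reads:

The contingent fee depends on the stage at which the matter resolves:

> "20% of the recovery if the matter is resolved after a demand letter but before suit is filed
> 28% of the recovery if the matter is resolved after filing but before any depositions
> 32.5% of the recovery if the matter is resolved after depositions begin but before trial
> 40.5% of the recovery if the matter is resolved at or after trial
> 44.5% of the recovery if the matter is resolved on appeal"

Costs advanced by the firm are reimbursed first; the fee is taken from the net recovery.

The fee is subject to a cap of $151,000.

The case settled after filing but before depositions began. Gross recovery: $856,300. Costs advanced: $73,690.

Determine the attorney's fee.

$151,000.00

Fee base (net of costs): $856,300 − $73,690 = $782,610
The matter settled after filing but before depositions began, so the 28% rate applies.
$782,610 × 28% = $219,130.80
$219,130.80 exceeds the $151,000 cap, so the fee is capped at $151,000.00.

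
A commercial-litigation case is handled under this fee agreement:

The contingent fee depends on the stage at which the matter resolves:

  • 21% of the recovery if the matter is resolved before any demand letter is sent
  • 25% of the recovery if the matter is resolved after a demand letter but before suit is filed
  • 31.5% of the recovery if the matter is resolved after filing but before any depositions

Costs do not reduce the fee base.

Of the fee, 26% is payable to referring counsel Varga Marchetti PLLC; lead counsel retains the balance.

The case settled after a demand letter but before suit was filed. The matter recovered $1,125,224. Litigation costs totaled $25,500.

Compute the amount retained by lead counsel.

Fee base is the gross recovery, $1,125,224; costs are reimbursed separately.
The matter settled after a demand letter but before suit was filed, so the 25% rate applies.
$1,125,224 × 25% = $281,306.00
Referral share: 26% of $281,306.00 = $73,139.56; lead counsel retains $281,306.00 − $73,139.56 = $208,166.44.

$208,166.44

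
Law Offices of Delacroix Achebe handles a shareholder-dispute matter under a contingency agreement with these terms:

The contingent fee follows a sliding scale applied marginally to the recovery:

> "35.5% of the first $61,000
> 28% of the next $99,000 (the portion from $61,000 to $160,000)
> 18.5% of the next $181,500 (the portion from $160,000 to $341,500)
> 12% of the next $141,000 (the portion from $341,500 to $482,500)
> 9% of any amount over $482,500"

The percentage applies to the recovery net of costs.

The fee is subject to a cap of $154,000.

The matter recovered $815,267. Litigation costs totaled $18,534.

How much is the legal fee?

Fee base (net of costs): $815,267 − $18,534 = $796,733
First $61,000 at 35.5% = $21,655.00
Next $99,000 at 28% = $27,720.00
Next $181,500 at 18.5% = $33,577.50
Next $141,000 at 12% = $16,920.00
Remaining $314,233 at 9% = $28,280.97
Fee: $21,655.00 + $27,720.00 + $33,577.50 + $16,920.00 + $28,280.97 = $128,153.47
$128,153.47 is under the $154,000 cap.

$128,153.47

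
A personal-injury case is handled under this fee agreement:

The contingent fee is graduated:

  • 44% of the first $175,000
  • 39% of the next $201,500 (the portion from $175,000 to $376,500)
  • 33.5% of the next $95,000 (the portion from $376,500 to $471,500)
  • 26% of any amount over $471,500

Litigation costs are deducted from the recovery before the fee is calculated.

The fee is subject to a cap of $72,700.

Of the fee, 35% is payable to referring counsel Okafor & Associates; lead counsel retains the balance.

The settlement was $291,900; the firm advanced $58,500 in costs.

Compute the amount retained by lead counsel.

$47,255.00

Fee base (net of costs): $291,900 − $58,500 = $233,400
First $175,000 at 44% = $77,000.00
Remaining $58,400 at 39% = $22,776.00
Fee: $77,000.00 + $22,776.00 = $99,776.00
$99,776.00 exceeds the $72,700 cap, so the fee is capped at $72,700.00.
Referral share: 35% of $72,700.00 = $25,445.00; lead counsel retains $72,700.00 − $25,445.00 = $47,255.00.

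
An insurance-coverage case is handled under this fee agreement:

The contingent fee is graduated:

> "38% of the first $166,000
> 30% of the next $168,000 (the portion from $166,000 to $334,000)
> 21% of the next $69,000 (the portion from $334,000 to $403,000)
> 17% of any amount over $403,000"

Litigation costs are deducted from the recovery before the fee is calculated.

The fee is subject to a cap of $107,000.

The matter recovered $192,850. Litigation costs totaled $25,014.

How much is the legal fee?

Fee base (net of costs): $192,850 − $25,014 = $167,836
First $166,000 at 38% = $63,080.00
Remaining $1,836 at 30% = $550.80
Fee: $63,080.00 + $550.80 = $63,630.80
$63,630.80 is under the $107,000 cap.

$63,630.80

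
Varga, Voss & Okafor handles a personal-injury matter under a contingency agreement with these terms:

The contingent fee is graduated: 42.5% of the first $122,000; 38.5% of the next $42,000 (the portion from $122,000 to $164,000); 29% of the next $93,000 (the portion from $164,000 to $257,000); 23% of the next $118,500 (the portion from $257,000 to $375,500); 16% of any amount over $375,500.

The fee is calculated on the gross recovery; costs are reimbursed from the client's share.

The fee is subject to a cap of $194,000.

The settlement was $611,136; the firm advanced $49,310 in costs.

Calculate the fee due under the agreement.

Fee base is the gross recovery, $611,136; costs are reimbursed separately.
First $122,000 at 42.5% = $51,850.00
Next $42,000 at 38.5% = $16,170.00
Next $93,000 at 29% = $26,970.00
Next $118,500 at 23% = $27,255.00
Remaining $235,636 at 16% = $37,701.76
Fee: $51,850.00 + $16,170.00 + $26,970.00 + $27,255.00 + $37,701.76 = $159,946.76
$159,946.76 is under the $194,000 cap.

$159,946.76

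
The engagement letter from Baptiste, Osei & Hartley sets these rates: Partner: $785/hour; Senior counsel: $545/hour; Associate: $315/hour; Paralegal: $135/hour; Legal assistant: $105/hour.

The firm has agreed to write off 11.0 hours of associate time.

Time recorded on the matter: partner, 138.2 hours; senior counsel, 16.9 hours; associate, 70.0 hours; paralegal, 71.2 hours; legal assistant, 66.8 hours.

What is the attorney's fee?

$152,908.50

Partner: 138.2 × $785 = $108,487.00
Senior counsel: 16.9 × $545 = $9,210.50
Associate: 70.0 × $315 = $22,050.00
Paralegal: 71.2 × $135 = $9,612.00
Legal assistant: 66.8 × $105 = $7,014.00
Subtotal: $156,373.50
Write-off: 11.0 × $315 = $3,465.00
Total: $156,373.50 − $3,465.00 = $152,908.50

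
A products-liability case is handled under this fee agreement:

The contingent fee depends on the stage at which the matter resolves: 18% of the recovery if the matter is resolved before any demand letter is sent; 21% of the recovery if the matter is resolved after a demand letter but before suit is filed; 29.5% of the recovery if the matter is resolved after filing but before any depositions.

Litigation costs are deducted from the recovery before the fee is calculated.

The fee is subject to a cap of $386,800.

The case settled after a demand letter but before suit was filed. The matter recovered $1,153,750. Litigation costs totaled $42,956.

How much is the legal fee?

Fee base (net of costs): $1,153,750 − $42,956 = $1,110,794
The matter settled after a demand letter but before suit was filed, so the 21% rate applies.
$1,110,794 × 21% = $233,266.74
$233,266.74 is under the $386,800 cap.

$233,266.74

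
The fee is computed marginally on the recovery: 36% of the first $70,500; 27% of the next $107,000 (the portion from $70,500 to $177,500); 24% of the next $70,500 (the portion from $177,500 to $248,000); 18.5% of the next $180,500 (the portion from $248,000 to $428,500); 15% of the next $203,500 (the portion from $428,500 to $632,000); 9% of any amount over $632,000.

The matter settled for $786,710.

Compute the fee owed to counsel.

First $70,500 at 36% = $25,380.00
Next $107,000 at 27% = $28,890.00
Next $70,500 at 24% = $16,920.00
Next $180,500 at 18.5% = $33,392.50
Next $203,500 at 15% = $30,525.00
Remaining $154,710 at 9% = $13,923.90
Fee: $25,380.00 + $28,890.00 + $16,920.00 + $33,392.50 + $30,525.00 + $13,923.90 = $149,031.40

$149,031.40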